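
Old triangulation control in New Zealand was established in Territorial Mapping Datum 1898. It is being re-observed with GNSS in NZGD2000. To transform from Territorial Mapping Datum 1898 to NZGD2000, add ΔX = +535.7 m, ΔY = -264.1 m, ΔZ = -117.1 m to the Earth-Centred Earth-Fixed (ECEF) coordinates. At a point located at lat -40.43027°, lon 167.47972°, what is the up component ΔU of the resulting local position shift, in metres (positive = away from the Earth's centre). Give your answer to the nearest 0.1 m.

ΔU = -365.7 m

The local up (radial) axis is (cos φ cos λ, cos φ sin λ, sin φ), giving ΔU = -398.075 − 43.581 + 75.942 = -365.71 m.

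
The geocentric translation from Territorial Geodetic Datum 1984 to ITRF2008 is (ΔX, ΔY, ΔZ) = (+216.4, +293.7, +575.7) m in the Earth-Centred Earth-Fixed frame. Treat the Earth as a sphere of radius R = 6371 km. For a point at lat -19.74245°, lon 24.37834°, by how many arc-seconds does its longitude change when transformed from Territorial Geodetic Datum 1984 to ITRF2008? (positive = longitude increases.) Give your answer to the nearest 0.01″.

Δλ = 6.13″

sin φ = -0.337793, cos φ = 0.941221, sin λ = 0.412760, cos λ = 0.910840.
East component: ΔE = −sin λ·ΔX + cos λ·ΔY = −(0.412760)(216.4) + (0.910840)(293.7) = 178.19 m.
1° of latitude spans πR/180 = 111195 m; at latitude φ, 1° of longitude spans that × cos φ = 104658.9 m, so Δλ = 178.19 / 104658.9 × 3600 = 6.129″.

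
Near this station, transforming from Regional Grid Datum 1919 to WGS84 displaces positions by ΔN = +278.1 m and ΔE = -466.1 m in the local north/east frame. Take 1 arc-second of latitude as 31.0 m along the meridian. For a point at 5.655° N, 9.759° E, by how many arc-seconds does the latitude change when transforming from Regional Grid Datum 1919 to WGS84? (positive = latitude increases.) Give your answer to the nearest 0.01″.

1″ of latitude = 31.00 m, so Δφ = 278.1 / 31.00 = 8.971″.

Δφ = 8.97″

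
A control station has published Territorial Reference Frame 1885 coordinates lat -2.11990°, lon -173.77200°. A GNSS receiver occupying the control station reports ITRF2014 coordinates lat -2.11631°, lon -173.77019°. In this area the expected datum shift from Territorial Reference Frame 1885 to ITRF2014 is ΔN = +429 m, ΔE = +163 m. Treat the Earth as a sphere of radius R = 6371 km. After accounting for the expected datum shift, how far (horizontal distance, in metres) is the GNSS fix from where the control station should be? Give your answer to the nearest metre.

48 m

Observed coordinate differences: Δφ = +0.00359°, Δλ = +0.00181°.
Converting to metres (1° lat = 111195 m, cos φ = 0.999316): observed ΔN = 399.2 m, observed ΔE = 201.1 m.
Subtracting the expected shift leaves a residual of 399.2 − (429) = -29.8 m north and 201.1 − (163) = 38.1 m east.
Residual distance = √((-29.8)² + 38.1²) = 48.4 m.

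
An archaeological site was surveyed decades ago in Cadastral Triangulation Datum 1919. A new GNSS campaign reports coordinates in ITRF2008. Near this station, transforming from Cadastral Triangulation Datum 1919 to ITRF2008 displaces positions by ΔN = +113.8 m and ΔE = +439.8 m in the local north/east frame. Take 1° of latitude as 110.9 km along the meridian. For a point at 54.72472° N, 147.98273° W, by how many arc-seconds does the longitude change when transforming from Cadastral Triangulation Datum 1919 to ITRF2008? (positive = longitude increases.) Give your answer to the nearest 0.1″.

Δλ = 24.7″

At latitude 54.72472°, cos φ = 0.577505.
1° of longitude at this latitude = 110.9 × cos φ = 64.05 km, so Δλ = 439.8 / 64045.4 = 0.0068670° = 24.721″.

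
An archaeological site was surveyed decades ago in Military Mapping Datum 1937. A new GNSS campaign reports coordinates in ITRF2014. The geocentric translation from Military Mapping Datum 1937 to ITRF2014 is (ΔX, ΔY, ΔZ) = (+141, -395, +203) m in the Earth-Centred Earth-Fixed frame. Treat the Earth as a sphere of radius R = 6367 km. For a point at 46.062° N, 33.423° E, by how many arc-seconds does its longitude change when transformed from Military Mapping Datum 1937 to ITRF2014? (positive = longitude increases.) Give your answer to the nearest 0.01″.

sin φ = 0.720091, cos φ = 0.693880, sin λ = 0.550816, cos λ = 0.834627.
East component: ΔE = −sin λ·ΔX + cos λ·ΔY = −(0.550816)(141) + (0.834627)(-395) = -407.34 m.
1° of latitude spans πR/180 = 111125 m; at latitude φ, 1° of longitude spans that × cos φ = 77107.4 m, so Δλ = -407.34 / 77107.4 × 3600 = -19.018″.

Δλ = -19.02″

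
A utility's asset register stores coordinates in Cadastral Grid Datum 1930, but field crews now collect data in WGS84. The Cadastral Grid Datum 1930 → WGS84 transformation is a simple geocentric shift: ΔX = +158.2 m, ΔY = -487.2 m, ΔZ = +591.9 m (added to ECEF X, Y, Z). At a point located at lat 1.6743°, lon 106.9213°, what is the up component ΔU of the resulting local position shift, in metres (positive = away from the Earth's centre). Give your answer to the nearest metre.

The local up (radial) axis is (cos φ cos λ, cos φ sin λ, sin φ), giving ΔU = -46.026 − 465.908 + 17.294 = -494.64 m.

ΔU = -495 m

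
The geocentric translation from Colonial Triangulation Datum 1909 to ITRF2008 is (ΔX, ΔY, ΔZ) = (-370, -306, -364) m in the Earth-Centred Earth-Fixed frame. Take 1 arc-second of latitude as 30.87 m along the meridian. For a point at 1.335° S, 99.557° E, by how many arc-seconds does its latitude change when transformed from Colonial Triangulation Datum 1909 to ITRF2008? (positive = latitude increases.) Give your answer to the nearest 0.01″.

Δφ = -11.97″

sin φ = -0.023298, cos φ = 0.999729, sin λ = 0.986121, cos λ = -0.166029.
North component: ΔN = −sin φ cos λ·ΔX − sin φ sin λ·ΔY + cos φ·ΔZ = −(-0.023298)(-0.166029)(-370) − (-0.023298)(0.986121)(-306) + (0.999729)(-364) = -369.50 m.
1° of latitude spans 3600 × 30.87 = 111132 m, so Δφ = -369.50 / 111132 × 3600 = -11.970″.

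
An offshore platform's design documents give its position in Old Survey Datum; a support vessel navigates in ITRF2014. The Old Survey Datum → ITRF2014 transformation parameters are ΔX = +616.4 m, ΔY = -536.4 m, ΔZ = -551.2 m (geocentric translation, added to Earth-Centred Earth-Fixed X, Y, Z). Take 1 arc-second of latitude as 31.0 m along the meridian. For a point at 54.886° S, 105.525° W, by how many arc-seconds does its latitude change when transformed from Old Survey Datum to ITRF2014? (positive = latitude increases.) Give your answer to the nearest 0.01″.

sin φ = -0.818009, cos φ = 0.575205, sin λ = -0.963514, cos λ = -0.267659.
North component: ΔN = −sin φ cos λ·ΔX − sin φ sin λ·ΔY + cos φ·ΔZ = −(-0.818009)(-0.267659)(616.4) − (-0.818009)(-0.963514)(-536.4) + (0.575205)(-551.2) = -29.24 m.
1° of latitude spans 3600 × 31.00 = 111600 m, so Δφ = -29.24 / 111600 × 3600 = -0.943″.

Δφ = -0.94″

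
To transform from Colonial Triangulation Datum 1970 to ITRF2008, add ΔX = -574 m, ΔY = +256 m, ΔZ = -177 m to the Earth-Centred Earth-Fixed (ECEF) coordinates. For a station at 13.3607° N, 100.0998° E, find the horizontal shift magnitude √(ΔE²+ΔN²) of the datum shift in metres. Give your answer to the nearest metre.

At φ = 13.3607°, λ = 100.0998°: sin φ = 0.231081, cos φ = 0.972935, sin λ = 0.984504, cos λ = -0.175363.
ΔE = −sin λ·ΔX + cos λ·ΔY = −(0.984504)·(-574) + (-0.175363)·(256) = 520.21 m.
ΔN = −sin φ cos λ·ΔX − sin φ sin λ·ΔY + cos φ·ΔZ = −(0.231081)(-0.175363)(-574) − (0.231081)(0.984504)(256) + (0.972935)(-177) = -253.71 m.
Horizontal magnitude = √(ΔE² + ΔN²) = √(520.21² + (-253.71)²) = 578.78 m.

579 m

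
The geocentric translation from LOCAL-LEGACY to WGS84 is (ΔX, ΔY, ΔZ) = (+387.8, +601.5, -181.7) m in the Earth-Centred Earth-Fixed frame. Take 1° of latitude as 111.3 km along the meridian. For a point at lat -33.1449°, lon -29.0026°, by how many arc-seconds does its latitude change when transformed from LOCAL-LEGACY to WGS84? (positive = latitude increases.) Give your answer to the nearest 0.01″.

sin φ = -0.546758, cos φ = 0.837291, sin λ = -0.484849, cos λ = 0.874598.
North component: ΔN = −sin φ cos λ·ΔX − sin φ sin λ·ΔY + cos φ·ΔZ = −(-0.546758)(0.874598)(387.8) − (-0.546758)(-0.484849)(601.5) + (0.837291)(-181.7) = -126.15 m.
1° of latitude spans 111300 m, so Δφ = -126.15 / 111300 × 3600 = -4.080″.

Δφ = -4.08″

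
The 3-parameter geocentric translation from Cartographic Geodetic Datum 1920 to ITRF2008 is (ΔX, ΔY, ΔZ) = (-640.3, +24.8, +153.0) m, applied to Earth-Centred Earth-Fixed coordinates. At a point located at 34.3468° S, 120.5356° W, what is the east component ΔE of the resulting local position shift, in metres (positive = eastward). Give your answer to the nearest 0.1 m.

ΔE = -564.1 m

At φ = -34.3468°, λ = -120.5356°: sin φ = -0.564201, cos φ = 0.825638, sin λ = -0.861314, cos λ = -0.508074.
ΔE = −sin λ·ΔX + cos λ·ΔY = −(-0.861314)·(-640.3) + (-0.508074)·(24.8) = -564.10 m.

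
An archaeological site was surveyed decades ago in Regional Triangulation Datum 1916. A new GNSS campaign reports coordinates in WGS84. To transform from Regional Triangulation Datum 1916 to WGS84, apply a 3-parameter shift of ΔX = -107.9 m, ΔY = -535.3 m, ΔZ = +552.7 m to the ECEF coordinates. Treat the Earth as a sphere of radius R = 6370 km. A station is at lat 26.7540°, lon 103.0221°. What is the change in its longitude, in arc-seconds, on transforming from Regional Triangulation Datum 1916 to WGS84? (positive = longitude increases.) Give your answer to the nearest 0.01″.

sin φ = 0.450161, cos φ = 0.892948, sin λ = 0.974283, cos λ = -0.225327.
East component: ΔE = −sin λ·ΔX + cos λ·ΔY = −(0.974283)(-107.9) + (-0.225327)(-535.3) = 225.74 m.
1° of latitude spans πR/180 = 111177 m; at latitude φ, 1° of longitude spans that × cos φ = 99275.6 m, so Δλ = 225.74 / 99275.6 × 3600 = 8.186″.

Δλ = 8.19″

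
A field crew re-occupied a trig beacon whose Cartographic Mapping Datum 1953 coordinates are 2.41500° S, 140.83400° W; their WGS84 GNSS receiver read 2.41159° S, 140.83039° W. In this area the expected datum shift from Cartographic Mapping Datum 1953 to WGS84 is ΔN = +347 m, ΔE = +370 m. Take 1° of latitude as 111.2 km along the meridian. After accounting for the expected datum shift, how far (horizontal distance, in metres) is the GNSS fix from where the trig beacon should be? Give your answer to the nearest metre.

45 m

Observed coordinate differences: Δφ = +0.00341°, Δλ = +0.00361°.
Converting to metres (1° lat = 111200 m, cos φ = 0.999112): observed ΔN = 379.2 m, observed ΔE = 401.1 m.
Subtracting the expected shift leaves a residual of 379.2 − (347) = 32.2 m north and 401.1 − (370) = 31.1 m east.
Residual distance = √(32.2² + 31.1²) = 44.7 m.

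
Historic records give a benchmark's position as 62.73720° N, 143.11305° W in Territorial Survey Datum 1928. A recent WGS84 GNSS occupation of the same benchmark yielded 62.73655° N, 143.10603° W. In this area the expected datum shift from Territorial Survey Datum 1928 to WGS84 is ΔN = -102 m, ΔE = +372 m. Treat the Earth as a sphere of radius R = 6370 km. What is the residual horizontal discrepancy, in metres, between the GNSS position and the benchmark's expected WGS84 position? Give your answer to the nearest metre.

33 m

Observed coordinate differences: Δφ = -0.00065°, Δλ = +0.00702°.
Converting to metres (1° lat = 111177 m, cos φ = 0.458073): observed ΔN = -72.3 m, observed ΔE = 357.5 m.
Subtracting the expected shift leaves a residual of -72.3 − (-102) = 29.7 m north and 357.5 − (372) = -14.5 m east.
Residual distance = √(29.7² + (-14.5)²) = 33.1 m.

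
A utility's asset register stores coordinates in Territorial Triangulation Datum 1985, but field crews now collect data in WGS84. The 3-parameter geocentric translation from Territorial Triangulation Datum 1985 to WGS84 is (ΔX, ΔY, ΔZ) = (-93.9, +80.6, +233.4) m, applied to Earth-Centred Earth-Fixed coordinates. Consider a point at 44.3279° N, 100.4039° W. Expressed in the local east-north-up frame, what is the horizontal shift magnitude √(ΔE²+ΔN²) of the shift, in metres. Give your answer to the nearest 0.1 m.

236.1 m

The local east axis at (φ, λ) is (−sin λ, cos λ, 0), so ΔE = −sin(-100.4039°)·(-93.9) + cos(-100.4039°)·80.6 = -106.91 m.
The local north axis is (−sin φ cos λ, −sin φ sin λ, cos φ), giving ΔN = -11.849 + 55.394 + 166.963 = 210.51 m.
Horizontal magnitude = √(ΔE² + ΔN²) = √((-106.91)² + 210.51²) = 236.10 m.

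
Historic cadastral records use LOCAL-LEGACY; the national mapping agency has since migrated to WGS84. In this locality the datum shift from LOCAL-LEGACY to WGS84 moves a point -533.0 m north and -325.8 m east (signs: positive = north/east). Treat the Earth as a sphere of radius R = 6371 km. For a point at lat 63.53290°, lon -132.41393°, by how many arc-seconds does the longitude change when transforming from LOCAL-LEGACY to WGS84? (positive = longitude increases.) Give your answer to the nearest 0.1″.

Δλ = -23.7″

At latitude 63.53290°, cos φ = 0.445684.
One radian of longitude at latitude φ spans R cos φ, so Δλ = ΔE / (R cos φ) = -325.8 / (6371000 × 0.445684) = -1.1474e-04 rad = -23.667″.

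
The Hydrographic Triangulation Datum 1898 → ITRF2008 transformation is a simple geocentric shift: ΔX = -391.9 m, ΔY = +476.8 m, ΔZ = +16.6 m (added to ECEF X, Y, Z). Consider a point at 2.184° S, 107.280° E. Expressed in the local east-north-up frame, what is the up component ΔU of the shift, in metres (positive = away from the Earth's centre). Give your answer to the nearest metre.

ΔU = 571 m

At φ = -2.184°, λ = 107.280°: sin φ = -0.038109, cos φ = 0.999274, sin λ = 0.954865, cos λ = -0.297042.
ΔU = cos φ cos λ·ΔX + cos φ sin λ·ΔY + sin φ·ΔZ = (0.999274)(-0.297042)(-391.9) + (0.999274)(0.954865)(476.8) + (-0.038109)(16.6) = 570.64 m.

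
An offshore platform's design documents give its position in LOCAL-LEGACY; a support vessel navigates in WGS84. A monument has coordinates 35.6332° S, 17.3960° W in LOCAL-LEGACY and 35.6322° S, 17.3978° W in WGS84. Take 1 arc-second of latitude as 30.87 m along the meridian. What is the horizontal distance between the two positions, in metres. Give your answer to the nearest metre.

197 m

Δφ = -35.6322° − -35.6332° = +0.0010°; Δλ = -17.3978° − -17.3960° = -0.0018°.
1° of latitude = 3600 × 30.87 = 111132 m.
ΔN = Δφ × 111132 = 111.1 m; ΔE = Δλ × 111132 × cos(-35.6332°) = -0.0018 × 111132 × 0.812763 = -162.6 m.
Distance = √(ΔE² + ΔN²) = √((-162.6)² + 111.1²) = 196.9 m.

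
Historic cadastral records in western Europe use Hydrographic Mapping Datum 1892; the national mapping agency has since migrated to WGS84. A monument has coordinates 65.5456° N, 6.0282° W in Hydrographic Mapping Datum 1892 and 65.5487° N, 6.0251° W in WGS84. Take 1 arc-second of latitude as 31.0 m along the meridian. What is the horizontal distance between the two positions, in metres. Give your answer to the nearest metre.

374 m

Δφ = 65.5487° − 65.5456° = +0.0031°; Δλ = -6.0251° − -6.0282° = +0.0031°.
1° of latitude = 3600 × 31.00 = 111600 m.
ΔN = Δφ × 111600 = 346.0 m; ΔE = Δλ × 111600 × cos(65.5456°) = +0.0031 × 111600 × 0.413969 = 143.2 m.
Distance = √(ΔE² + ΔN²) = √(143.2² + 346.0²) = 374.4 m.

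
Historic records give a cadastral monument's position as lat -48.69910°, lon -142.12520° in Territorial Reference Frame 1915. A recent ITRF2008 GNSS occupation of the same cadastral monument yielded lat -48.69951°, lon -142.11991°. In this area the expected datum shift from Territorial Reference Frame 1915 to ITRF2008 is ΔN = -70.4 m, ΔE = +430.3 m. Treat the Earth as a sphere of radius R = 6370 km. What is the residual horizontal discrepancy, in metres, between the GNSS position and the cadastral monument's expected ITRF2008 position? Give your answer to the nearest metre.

Observed coordinate differences: Δφ = -0.00041°, Δλ = +0.00529°.
Converting to metres (1° lat = 111177 m, cos φ = 0.660013): observed ΔN = -45.6 m, observed ΔE = 388.2 m.
Subtracting the expected shift leaves a residual of -45.6 − (-70.4) = 24.8 m north and 388.2 − (430.3) = -42.1 m east.
Residual distance = √(24.8² + (-42.1)²) = 48.9 m.

49 m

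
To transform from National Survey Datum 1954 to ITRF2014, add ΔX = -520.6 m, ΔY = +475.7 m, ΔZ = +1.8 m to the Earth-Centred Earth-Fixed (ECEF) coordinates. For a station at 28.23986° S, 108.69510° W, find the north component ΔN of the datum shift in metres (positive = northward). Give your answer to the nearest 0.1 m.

ΔN = -132.7 m

At φ = -28.23986°, λ = -108.69510°: sin φ = -0.473164, cos φ = 0.880974, sin λ = -0.947238, cos λ = -0.320532.
ΔN = −sin φ cos λ·ΔX − sin φ sin λ·ΔY + cos φ·ΔZ = −(-0.473164)(-0.320532)(-520.6) − (-0.473164)(-0.947238)(475.7) + (0.880974)(1.8) = -132.67 m.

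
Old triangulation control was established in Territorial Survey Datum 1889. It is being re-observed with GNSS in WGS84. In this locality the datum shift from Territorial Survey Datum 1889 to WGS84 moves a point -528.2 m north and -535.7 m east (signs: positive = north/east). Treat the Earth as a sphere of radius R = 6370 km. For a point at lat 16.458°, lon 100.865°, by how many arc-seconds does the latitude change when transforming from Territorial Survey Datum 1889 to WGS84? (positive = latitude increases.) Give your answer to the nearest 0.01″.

On a sphere of radius R, 1 rad of latitude = R, so Δφ = ΔN / R = -528.2 / 6370000 = -8.2920e-05 rad = -17.103″.

Δφ = -17.10″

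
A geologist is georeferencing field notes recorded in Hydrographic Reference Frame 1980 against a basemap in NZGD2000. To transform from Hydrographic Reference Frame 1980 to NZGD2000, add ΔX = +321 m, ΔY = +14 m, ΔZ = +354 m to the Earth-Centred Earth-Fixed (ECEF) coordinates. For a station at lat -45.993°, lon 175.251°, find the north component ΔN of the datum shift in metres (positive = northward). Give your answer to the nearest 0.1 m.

The local north axis is (−sin φ cos λ, −sin φ sin λ, cos φ), giving ΔN = -230.088 + 0.834 + 245.940 = 16.69 m.

ΔN = 16.7 m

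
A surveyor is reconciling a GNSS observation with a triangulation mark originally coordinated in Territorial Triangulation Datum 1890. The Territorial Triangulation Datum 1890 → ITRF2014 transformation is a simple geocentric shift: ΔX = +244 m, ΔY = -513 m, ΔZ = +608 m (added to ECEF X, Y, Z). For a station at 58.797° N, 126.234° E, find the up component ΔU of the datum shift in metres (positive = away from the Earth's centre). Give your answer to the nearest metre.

ΔU = 231 m

The local up (radial) axis is (cos φ cos λ, cos φ sin λ, sin φ), giving ΔU = -74.719 − 214.373 + 520.045 = 230.95 m.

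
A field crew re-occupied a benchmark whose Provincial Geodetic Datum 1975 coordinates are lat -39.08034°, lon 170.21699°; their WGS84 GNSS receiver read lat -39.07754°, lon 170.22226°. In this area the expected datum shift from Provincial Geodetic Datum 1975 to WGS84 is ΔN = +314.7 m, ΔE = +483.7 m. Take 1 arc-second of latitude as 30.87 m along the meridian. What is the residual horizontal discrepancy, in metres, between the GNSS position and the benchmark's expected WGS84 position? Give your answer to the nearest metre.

Observed coordinate differences: Δφ = +0.00280°, Δλ = +0.00527°.
Converting to metres (1° lat = 111132 m, cos φ = 0.776263): observed ΔN = 311.2 m, observed ΔE = 454.6 m.
Subtracting the expected shift leaves a residual of 311.2 − (314.7) = -3.5 m north and 454.6 − (483.7) = -29.1 m east.
Residual distance = √((-3.5)² + (-29.1)²) = 29.3 m.

29 m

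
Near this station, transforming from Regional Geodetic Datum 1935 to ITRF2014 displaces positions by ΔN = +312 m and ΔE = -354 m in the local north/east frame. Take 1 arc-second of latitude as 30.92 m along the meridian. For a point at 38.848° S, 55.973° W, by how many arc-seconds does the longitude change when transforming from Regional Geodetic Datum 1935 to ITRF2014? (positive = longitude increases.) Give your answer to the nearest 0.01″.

At latitude -38.848°, cos φ = 0.778813.
1″ of longitude at this latitude = 30.92 × cos φ = 24.0809 m, so Δλ = -354.0 / 24.0809 = -14.700″.

Δλ = -14.70″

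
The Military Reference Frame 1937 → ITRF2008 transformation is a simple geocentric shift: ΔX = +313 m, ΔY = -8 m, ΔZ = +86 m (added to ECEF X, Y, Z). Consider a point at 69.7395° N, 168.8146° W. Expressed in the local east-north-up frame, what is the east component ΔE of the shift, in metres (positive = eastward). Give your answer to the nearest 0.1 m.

ΔE = 68.6 m

At φ = 69.7395°, λ = -168.8146°: sin φ = 0.938128, cos φ = 0.346289, sin λ = -0.193984, cos λ = -0.981005.
ΔE = −sin λ·ΔX + cos λ·ΔY = −(-0.193984)·(313) + (-0.981005)·(-8) = 68.57 m.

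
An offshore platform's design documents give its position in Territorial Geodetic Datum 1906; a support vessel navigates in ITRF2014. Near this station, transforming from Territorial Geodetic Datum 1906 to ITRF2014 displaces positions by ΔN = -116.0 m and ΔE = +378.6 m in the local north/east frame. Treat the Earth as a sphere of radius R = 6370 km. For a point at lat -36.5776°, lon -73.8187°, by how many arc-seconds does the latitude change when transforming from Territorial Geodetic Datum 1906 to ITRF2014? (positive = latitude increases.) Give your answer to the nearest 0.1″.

Δφ = -3.8″

On a sphere of radius R, 1 rad of latitude = R, so Δφ = ΔN / R = -116.0 / 6370000 = -1.8210e-05 rad = -3.756″.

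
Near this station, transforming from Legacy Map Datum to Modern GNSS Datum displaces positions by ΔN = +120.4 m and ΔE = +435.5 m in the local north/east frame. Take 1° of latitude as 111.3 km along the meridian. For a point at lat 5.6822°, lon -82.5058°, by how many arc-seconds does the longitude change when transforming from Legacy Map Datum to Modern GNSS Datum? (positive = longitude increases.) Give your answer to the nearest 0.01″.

Δλ = 14.16″

At latitude 5.6822°, cos φ = 0.995086.
1° of longitude at this latitude = 111.3 × cos φ = 110.75 km, so Δλ = 435.5 / 110753.1 = 0.0039322° = 14.156″.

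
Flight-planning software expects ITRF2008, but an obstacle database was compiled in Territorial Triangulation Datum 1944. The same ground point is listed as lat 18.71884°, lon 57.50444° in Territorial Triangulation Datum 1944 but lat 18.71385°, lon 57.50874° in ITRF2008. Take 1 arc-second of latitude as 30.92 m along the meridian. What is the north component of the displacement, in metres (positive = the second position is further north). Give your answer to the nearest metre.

ΔN = -555 m

Δφ = 18.71385° − 18.71884° = -0.00499°; Δλ = 57.50874° − 57.50444° = +0.00430°.
1° of latitude = 3600 × 30.92 = 111312 m.
ΔN = Δφ × 111312 = -555.4 m; ΔE = Δλ × 111312 × cos(18.71884°) = +0.00430 × 111312 × 0.947105 = 453.3 m.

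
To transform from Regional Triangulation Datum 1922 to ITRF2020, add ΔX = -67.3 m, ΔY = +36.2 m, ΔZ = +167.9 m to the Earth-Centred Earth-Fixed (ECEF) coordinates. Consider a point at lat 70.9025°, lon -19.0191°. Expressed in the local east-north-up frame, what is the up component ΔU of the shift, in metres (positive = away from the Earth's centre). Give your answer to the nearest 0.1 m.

At φ = 70.9025°, λ = -19.0191°: sin φ = 0.944963, cos φ = 0.327177, sin λ = -0.325883, cos λ = 0.945410.
ΔU = cos φ cos λ·ΔX + cos φ sin λ·ΔY + sin φ·ΔZ = (0.327177)(0.945410)(-67.3) + (0.327177)(-0.325883)(36.2) + (0.944963)(167.9) = 133.98 m.

ΔU = 134.0 m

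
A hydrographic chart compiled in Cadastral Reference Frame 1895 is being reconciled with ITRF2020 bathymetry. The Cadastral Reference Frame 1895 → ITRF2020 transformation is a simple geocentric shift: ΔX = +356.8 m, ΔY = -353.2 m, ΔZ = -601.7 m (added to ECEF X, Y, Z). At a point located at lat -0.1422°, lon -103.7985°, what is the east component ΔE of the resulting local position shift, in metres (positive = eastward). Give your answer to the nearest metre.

ΔE = 431 m

The local east axis at (φ, λ) is (−sin λ, cos λ, 0), so ΔE = −sin(-103.7985°)·356.8 + cos(-103.7985°)·(-353.2) = 430.74 m.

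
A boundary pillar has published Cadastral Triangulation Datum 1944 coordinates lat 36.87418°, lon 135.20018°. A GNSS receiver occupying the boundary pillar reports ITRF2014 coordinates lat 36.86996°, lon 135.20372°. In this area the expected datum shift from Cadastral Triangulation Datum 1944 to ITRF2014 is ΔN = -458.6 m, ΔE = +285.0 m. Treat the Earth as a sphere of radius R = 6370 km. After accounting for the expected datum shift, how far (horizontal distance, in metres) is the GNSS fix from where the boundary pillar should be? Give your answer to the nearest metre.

Observed coordinate differences: Δφ = -0.00422°, Δλ = +0.00354°.
Converting to metres (1° lat = 111177 m, cos φ = 0.799955): observed ΔN = -469.2 m, observed ΔE = 314.8 m.
Subtracting the expected shift leaves a residual of -469.2 − (-458.6) = -10.6 m north and 314.8 − (285.0) = 29.8 m east.
Residual distance = √((-10.6)² + 29.8²) = 31.7 m.

32 m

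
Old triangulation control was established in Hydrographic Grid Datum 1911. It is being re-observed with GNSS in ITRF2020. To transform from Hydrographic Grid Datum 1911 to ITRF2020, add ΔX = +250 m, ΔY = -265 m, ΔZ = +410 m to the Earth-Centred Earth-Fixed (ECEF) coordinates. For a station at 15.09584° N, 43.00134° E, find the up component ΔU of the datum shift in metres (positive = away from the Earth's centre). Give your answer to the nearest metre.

The local up (radial) axis is (cos φ cos λ, cos φ sin λ, sin φ), giving ΔU = 176.525 − 174.497 + 106.778 = 108.81 m.

ΔU = 109 m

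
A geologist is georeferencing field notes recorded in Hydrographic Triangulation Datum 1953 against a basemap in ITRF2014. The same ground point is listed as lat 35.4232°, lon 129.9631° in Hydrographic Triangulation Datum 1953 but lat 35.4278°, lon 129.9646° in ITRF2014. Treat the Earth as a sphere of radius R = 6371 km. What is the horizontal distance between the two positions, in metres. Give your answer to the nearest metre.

529 m

Δφ = 35.4278° − 35.4232° = +0.0046°; Δλ = 129.9646° − 129.9631° = +0.0015°.
1° along a meridian = πR/180 = 111195 m.
ΔN = Δφ × 111195 = 511.5 m; ΔE = Δλ × 111195 × cos(35.4232°) = +0.0015 × 111195 × 0.814893 = 135.9 m.
Distance = √(ΔE² + ΔN²) = √(135.9² + 511.5²) = 529.2 m.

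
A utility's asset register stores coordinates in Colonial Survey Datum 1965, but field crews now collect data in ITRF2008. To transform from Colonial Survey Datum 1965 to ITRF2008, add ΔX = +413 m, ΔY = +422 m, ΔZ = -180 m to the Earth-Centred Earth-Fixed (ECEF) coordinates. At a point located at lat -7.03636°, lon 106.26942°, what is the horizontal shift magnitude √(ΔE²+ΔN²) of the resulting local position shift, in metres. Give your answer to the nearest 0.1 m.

534.2 m

At φ = -7.03636°, λ = 106.26942°: sin φ = -0.122499, cos φ = 0.992469, sin λ = 0.959955, cos λ = -0.280154.
ΔE = −sin λ·ΔX + cos λ·ΔY = −(0.959955)·(413) + (-0.280154)·(422) = -514.69 m.
ΔN = −sin φ cos λ·ΔX − sin φ sin λ·ΔY + cos φ·ΔZ = −(-0.122499)(-0.280154)(413) − (-0.122499)(0.959955)(422) + (0.992469)(-180) = -143.19 m.
Horizontal magnitude = √(ΔE² + ΔN²) = √((-514.69)² + (-143.19)²) = 534.23 m.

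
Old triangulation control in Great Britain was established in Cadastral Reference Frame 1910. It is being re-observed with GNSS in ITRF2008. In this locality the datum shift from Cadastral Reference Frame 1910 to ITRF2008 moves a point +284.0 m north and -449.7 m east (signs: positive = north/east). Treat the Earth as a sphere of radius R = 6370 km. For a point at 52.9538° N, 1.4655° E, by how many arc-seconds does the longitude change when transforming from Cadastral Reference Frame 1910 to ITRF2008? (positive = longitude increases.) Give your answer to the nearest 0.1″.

Δλ = -24.2″

At latitude 52.9538°, cos φ = 0.602459.
One radian of longitude at latitude φ spans R cos φ, so Δλ = ΔE / (R cos φ) = -449.7 / (6370000 × 0.602459) = -1.1718e-04 rad = -24.170″.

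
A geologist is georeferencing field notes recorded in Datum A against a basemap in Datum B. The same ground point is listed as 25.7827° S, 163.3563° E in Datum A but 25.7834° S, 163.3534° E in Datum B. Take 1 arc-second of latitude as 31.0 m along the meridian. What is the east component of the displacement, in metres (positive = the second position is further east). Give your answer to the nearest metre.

Δφ = -25.7834° − -25.7827° = -0.0007°; Δλ = 163.3534° − 163.3563° = -0.0029°.
1° of latitude = 3600 × 31.00 = 111600 m.
ΔN = Δφ × 111600 = -78.1 m; ΔE = Δλ × 111600 × cos(-25.7827°) = -0.0029 × 111600 × 0.900450 = -291.4 m.

ΔE = -291 m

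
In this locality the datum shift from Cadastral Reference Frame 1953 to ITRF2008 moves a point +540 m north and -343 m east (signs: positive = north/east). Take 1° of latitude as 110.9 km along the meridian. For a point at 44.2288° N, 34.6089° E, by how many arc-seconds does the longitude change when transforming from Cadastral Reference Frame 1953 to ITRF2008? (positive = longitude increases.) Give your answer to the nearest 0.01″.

Δλ = -15.54″

At latitude 44.2288°, cos φ = 0.716560.
1° of longitude at this latitude = 110.9 × cos φ = 79.47 km, so Δλ = -343.0 / 79466.5 = -0.0043163° = -15.539″.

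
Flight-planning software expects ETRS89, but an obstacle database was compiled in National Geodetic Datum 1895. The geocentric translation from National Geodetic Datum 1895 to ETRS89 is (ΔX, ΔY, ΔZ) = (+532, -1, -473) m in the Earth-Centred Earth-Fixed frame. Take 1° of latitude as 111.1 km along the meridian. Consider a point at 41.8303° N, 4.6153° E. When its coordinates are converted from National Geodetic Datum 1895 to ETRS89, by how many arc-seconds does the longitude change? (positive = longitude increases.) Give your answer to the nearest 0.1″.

sin φ = 0.666927, cos φ = 0.745123, sin λ = 0.080465, cos λ = 0.996757.
East component: ΔE = −sin λ·ΔX + cos λ·ΔY = −(0.080465)(532) + (0.996757)(-1) = -43.80 m.
1° of latitude spans 111100 m; at latitude φ, 1° of longitude spans that × cos φ = 82783.2 m, so Δλ = -43.80 / 82783.2 × 3600 = -1.905″.

Δλ = -1.9″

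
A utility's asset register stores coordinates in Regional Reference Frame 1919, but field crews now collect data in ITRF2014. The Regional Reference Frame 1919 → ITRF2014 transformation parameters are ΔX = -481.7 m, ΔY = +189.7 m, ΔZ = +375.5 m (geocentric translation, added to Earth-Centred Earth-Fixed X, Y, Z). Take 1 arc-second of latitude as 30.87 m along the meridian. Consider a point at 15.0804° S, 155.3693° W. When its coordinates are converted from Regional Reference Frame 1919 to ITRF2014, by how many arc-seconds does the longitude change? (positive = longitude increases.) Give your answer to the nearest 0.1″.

Δλ = -12.5″

sin φ = -0.260174, cos φ = 0.965562, sin λ = -0.416768, cos λ = -0.909013.
East component: ΔE = −sin λ·ΔX + cos λ·ΔY = −(-0.416768)(-481.7) + (-0.909013)(189.7) = -373.20 m.
1° of latitude spans 3600 × 30.87 = 111132 m; at latitude φ, 1° of longitude spans that × cos φ = 107304.8 m, so Δλ = -373.20 / 107304.8 × 3600 = -12.520″.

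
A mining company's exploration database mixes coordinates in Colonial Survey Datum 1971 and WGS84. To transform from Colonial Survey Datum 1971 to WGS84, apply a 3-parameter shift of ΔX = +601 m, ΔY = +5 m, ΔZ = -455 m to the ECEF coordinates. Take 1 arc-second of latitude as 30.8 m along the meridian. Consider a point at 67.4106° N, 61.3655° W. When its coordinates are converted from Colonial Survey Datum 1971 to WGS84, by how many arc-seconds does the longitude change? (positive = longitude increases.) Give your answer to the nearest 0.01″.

sin φ = 0.923281, cos φ = 0.384125, sin λ = -0.877695, cos λ = 0.479220.
East component: ΔE = −sin λ·ΔX + cos λ·ΔY = −(-0.877695)(601) + (0.479220)(5) = 529.89 m.
1° of latitude spans 3600 × 30.80 = 110880 m; at latitude φ, 1° of longitude spans that × cos φ = 42591.7 m, so Δλ = 529.89 / 42591.7 × 3600 = 44.788″.

Δλ = 44.79″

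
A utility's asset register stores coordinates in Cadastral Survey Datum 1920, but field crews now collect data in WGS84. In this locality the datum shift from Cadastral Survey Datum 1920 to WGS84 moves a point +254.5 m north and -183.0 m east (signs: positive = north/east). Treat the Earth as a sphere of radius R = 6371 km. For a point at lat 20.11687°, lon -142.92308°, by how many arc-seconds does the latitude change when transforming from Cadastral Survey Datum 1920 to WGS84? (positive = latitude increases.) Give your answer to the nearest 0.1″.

On a sphere of radius R, 1 rad of latitude = R, so Δφ = ΔN / R = 254.5 / 6371000 = 3.9947e-05 rad = 8.240″.

Δφ = 8.2″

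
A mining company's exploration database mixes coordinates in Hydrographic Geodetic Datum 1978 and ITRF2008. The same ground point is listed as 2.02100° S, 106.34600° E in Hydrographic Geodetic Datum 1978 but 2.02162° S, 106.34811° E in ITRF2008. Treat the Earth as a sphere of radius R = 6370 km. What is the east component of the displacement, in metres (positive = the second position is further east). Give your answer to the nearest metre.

ΔE = 234 m

Δφ = -2.02162° − -2.02100° = -0.00062°; Δλ = 106.34811° − 106.34600° = +0.00211°.
1° along a meridian = πR/180 = 111177 m.
ΔN = Δφ × 111177 = -68.9 m; ΔE = Δλ × 111177 × cos(-2.02100°) = +0.00211 × 111177 × 0.999378 = 234.4 m.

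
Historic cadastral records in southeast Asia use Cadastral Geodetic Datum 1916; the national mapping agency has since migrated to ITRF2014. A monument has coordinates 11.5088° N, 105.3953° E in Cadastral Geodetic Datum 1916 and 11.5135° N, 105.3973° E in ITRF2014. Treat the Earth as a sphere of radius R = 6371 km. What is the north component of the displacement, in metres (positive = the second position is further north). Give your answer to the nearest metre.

Δφ = 11.5135° − 11.5088° = +0.0047°; Δλ = 105.3973° − 105.3953° = +0.0020°.
1° along a meridian = πR/180 = 111195 m.
ΔN = Δφ × 111195 = 522.6 m; ΔE = Δλ × 111195 × cos(11.5088°) = +0.0020 × 111195 × 0.979894 = 217.9 m.

ΔN = 523 m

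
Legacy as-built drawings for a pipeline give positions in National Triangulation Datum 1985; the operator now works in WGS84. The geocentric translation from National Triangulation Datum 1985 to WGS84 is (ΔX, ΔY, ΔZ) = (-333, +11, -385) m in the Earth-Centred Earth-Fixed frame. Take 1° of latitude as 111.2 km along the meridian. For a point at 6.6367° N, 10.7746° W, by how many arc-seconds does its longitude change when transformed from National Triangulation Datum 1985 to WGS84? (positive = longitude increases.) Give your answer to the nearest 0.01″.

sin φ = 0.115573, cos φ = 0.993299, sin λ = -0.186946, cos λ = 0.982370.
East component: ΔE = −sin λ·ΔX + cos λ·ΔY = −(-0.186946)(-333) + (0.982370)(11) = -51.45 m.
1° of latitude spans 111200 m; at latitude φ, 1° of longitude spans that × cos φ = 110454.8 m, so Δλ = -51.45 / 110454.8 × 3600 = -1.677″.

Δλ = -1.68″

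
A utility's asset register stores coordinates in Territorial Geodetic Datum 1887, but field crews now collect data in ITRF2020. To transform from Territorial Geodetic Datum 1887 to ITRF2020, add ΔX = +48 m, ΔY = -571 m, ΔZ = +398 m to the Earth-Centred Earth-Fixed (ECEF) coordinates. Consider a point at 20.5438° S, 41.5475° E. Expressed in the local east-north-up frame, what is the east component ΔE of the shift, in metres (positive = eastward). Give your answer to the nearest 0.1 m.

ΔE = -459.2 m

The local east axis at (φ, λ) is (−sin λ, cos λ, 0), so ΔE = −sin(41.5475°)·48 + cos(41.5475°)·(-571) = -459.18 m.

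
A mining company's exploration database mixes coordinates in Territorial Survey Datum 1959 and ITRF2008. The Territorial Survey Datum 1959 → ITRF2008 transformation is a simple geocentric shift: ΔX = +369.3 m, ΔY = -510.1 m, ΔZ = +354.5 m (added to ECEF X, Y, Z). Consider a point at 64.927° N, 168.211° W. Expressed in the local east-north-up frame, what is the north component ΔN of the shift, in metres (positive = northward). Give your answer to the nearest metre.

At φ = 64.927°, λ = -168.211°: sin φ = 0.905769, cos φ = 0.423773, sin λ = -0.204308, cos λ = -0.978907.
ΔN = −sin φ cos λ·ΔX − sin φ sin λ·ΔY + cos φ·ΔZ = −(0.905769)(-0.978907)(369.3) − (0.905769)(-0.204308)(-510.1) + (0.423773)(354.5) = 383.28 m.

ΔN = 383 m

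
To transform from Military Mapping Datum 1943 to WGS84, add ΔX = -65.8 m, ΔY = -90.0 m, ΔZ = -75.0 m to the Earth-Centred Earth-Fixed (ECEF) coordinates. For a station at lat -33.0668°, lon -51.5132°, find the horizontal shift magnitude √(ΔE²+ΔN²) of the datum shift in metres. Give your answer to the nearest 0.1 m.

117.2 m

The local east axis at (φ, λ) is (−sin λ, cos λ, 0), so ΔE = −sin(-51.5132°)·(-65.8) + cos(-51.5132°)·(-90.0) = -107.52 m.
The local north axis is (−sin φ cos λ, −sin φ sin λ, cos φ), giving ΔN = -22.343 + 38.437 − 62.853 = -46.76 m.
Horizontal magnitude = √(ΔE² + ΔN²) = √((-107.52)² + (-46.76)²) = 117.24 m.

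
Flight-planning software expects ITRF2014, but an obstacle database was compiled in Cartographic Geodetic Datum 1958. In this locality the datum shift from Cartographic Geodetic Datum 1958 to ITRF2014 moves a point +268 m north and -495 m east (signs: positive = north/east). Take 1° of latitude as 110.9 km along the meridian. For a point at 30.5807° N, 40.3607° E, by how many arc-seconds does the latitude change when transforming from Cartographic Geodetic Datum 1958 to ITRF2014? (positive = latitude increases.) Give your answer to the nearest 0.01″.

1° of latitude = 110.9 km, so Δφ = 268.0 / 110900 = 0.0024166° = 8.700″.

Δφ = 8.70″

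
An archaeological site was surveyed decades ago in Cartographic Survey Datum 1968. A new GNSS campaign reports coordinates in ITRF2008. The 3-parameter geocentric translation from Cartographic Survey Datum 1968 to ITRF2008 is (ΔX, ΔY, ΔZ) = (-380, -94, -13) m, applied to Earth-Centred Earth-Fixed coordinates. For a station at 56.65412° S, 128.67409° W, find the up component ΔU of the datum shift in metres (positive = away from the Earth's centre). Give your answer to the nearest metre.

ΔU = 182 m

At φ = -56.65412°, λ = -128.67409°: sin φ = -0.835367, cos φ = 0.549692, sin λ = -0.780713, cos λ = -0.624890.
ΔU = cos φ cos λ·ΔX + cos φ sin λ·ΔY + sin φ·ΔZ = (0.549692)(-0.624890)(-380) + (0.549692)(-0.780713)(-94) + (-0.835367)(-13) = 181.73 m.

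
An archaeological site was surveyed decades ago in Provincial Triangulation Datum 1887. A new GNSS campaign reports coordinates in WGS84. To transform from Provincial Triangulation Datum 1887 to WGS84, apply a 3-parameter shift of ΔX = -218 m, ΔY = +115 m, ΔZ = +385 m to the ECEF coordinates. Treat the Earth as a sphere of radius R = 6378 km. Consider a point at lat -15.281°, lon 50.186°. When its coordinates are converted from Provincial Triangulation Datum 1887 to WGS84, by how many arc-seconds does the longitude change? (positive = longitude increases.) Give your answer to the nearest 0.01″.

sin φ = -0.263553, cos φ = 0.964645, sin λ = 0.768127, cos λ = 0.640297.
East component: ΔE = −sin λ·ΔX + cos λ·ΔY = −(0.768127)(-218) + (0.640297)(115) = 241.09 m.
1° of latitude spans πR/180 = 111317 m; at latitude φ, 1° of longitude spans that × cos φ = 107381.5 m, so Δλ = 241.09 / 107381.5 × 3600 = 8.082″.

Δλ = 8.08″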